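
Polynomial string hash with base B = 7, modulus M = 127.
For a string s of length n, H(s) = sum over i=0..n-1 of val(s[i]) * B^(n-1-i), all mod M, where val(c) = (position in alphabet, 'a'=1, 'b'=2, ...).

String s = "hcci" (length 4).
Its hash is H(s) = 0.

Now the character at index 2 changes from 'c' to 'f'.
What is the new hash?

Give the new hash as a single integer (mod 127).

val('c') = 3, val('f') = 6
Position k = 2, exponent = n-1-k = 1
B^1 mod M = 7^1 mod 127 = 7
Delta = (6 - 3) * 7 mod 127 = 21
New hash = (0 + 21) mod 127 = 21

Answer: 21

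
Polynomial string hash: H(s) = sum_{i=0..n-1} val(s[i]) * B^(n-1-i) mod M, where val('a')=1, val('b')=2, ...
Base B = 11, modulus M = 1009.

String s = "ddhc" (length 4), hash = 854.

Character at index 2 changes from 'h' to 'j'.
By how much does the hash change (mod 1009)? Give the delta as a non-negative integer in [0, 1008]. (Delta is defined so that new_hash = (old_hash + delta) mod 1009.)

Answer: 22

Derivation:
Delta formula: (val(new) - val(old)) * B^(n-1-k) mod M
  val('j') - val('h') = 10 - 8 = 2
  B^(n-1-k) = 11^1 mod 1009 = 11
  Delta = 2 * 11 mod 1009 = 22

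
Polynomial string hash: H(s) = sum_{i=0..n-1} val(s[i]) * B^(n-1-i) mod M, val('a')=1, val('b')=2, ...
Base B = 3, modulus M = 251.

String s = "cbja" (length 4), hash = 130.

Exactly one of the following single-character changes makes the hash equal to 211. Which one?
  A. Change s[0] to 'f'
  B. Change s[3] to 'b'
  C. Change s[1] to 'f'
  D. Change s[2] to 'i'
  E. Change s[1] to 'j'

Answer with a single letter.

Option A: s[0]='c'->'f', delta=(6-3)*3^3 mod 251 = 81, hash=130+81 mod 251 = 211 <-- target
Option B: s[3]='a'->'b', delta=(2-1)*3^0 mod 251 = 1, hash=130+1 mod 251 = 131
Option C: s[1]='b'->'f', delta=(6-2)*3^2 mod 251 = 36, hash=130+36 mod 251 = 166
Option D: s[2]='j'->'i', delta=(9-10)*3^1 mod 251 = 248, hash=130+248 mod 251 = 127
Option E: s[1]='b'->'j', delta=(10-2)*3^2 mod 251 = 72, hash=130+72 mod 251 = 202

Answer: A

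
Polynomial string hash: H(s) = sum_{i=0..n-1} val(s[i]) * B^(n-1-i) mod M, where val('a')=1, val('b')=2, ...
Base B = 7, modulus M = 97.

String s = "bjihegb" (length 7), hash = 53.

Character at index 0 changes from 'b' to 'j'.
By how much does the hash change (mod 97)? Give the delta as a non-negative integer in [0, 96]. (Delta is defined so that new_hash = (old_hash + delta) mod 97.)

Delta formula: (val(new) - val(old)) * B^(n-1-k) mod M
  val('j') - val('b') = 10 - 2 = 8
  B^(n-1-k) = 7^6 mod 97 = 85
  Delta = 8 * 85 mod 97 = 1

Answer: 1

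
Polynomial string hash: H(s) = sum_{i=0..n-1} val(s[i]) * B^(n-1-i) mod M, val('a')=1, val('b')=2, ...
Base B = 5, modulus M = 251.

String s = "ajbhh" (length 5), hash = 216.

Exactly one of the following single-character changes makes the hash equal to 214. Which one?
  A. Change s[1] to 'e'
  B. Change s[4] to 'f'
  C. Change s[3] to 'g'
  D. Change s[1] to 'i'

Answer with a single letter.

Option A: s[1]='j'->'e', delta=(5-10)*5^3 mod 251 = 128, hash=216+128 mod 251 = 93
Option B: s[4]='h'->'f', delta=(6-8)*5^0 mod 251 = 249, hash=216+249 mod 251 = 214 <-- target
Option C: s[3]='h'->'g', delta=(7-8)*5^1 mod 251 = 246, hash=216+246 mod 251 = 211
Option D: s[1]='j'->'i', delta=(9-10)*5^3 mod 251 = 126, hash=216+126 mod 251 = 91

Answer: B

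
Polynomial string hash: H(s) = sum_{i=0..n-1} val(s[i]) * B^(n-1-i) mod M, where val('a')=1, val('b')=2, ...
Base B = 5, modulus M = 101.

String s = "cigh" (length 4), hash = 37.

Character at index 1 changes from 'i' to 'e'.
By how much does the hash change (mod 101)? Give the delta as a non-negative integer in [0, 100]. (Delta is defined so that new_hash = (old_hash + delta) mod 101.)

Delta formula: (val(new) - val(old)) * B^(n-1-k) mod M
  val('e') - val('i') = 5 - 9 = -4
  B^(n-1-k) = 5^2 mod 101 = 25
  Delta = -4 * 25 mod 101 = 1

Answer: 1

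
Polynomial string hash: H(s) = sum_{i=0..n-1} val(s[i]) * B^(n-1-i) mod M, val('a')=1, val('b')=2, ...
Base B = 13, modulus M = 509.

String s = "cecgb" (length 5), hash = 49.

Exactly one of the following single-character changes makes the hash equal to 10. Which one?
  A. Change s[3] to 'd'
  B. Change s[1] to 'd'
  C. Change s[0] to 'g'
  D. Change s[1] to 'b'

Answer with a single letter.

Answer: A

Derivation:
Option A: s[3]='g'->'d', delta=(4-7)*13^1 mod 509 = 470, hash=49+470 mod 509 = 10 <-- target
Option B: s[1]='e'->'d', delta=(4-5)*13^3 mod 509 = 348, hash=49+348 mod 509 = 397
Option C: s[0]='c'->'g', delta=(7-3)*13^4 mod 509 = 228, hash=49+228 mod 509 = 277
Option D: s[1]='e'->'b', delta=(2-5)*13^3 mod 509 = 26, hash=49+26 mod 509 = 75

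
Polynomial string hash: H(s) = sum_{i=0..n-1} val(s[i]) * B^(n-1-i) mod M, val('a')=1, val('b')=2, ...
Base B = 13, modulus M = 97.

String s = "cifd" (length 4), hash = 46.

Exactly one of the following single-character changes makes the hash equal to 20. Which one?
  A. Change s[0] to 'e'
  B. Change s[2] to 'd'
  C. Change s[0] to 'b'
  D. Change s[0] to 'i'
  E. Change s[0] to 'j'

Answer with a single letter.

Answer: B

Derivation:
Option A: s[0]='c'->'e', delta=(5-3)*13^3 mod 97 = 29, hash=46+29 mod 97 = 75
Option B: s[2]='f'->'d', delta=(4-6)*13^1 mod 97 = 71, hash=46+71 mod 97 = 20 <-- target
Option C: s[0]='c'->'b', delta=(2-3)*13^3 mod 97 = 34, hash=46+34 mod 97 = 80
Option D: s[0]='c'->'i', delta=(9-3)*13^3 mod 97 = 87, hash=46+87 mod 97 = 36
Option E: s[0]='c'->'j', delta=(10-3)*13^3 mod 97 = 53, hash=46+53 mod 97 = 2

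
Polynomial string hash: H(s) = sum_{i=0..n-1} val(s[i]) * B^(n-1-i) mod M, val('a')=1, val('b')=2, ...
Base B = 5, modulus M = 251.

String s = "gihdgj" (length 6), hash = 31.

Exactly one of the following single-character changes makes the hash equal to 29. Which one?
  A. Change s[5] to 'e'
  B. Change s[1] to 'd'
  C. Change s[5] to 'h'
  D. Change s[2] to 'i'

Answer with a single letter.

Answer: C

Derivation:
Option A: s[5]='j'->'e', delta=(5-10)*5^0 mod 251 = 246, hash=31+246 mod 251 = 26
Option B: s[1]='i'->'d', delta=(4-9)*5^4 mod 251 = 138, hash=31+138 mod 251 = 169
Option C: s[5]='j'->'h', delta=(8-10)*5^0 mod 251 = 249, hash=31+249 mod 251 = 29 <-- target
Option D: s[2]='h'->'i', delta=(9-8)*5^3 mod 251 = 125, hash=31+125 mod 251 = 156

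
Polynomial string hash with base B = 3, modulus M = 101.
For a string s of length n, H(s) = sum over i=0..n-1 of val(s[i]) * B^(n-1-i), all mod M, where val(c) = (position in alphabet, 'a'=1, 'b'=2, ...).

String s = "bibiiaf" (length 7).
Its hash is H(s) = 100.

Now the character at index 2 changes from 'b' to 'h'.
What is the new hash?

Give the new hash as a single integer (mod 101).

Answer: 81

Derivation:
val('b') = 2, val('h') = 8
Position k = 2, exponent = n-1-k = 4
B^4 mod M = 3^4 mod 101 = 81
Delta = (8 - 2) * 81 mod 101 = 82
New hash = (100 + 82) mod 101 = 81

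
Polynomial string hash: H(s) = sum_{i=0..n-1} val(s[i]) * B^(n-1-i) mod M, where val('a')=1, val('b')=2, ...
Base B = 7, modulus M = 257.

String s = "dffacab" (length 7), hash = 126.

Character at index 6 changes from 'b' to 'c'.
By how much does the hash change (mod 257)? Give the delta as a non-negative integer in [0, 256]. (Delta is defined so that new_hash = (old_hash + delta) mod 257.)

Delta formula: (val(new) - val(old)) * B^(n-1-k) mod M
  val('c') - val('b') = 3 - 2 = 1
  B^(n-1-k) = 7^0 mod 257 = 1
  Delta = 1 * 1 mod 257 = 1

Answer: 1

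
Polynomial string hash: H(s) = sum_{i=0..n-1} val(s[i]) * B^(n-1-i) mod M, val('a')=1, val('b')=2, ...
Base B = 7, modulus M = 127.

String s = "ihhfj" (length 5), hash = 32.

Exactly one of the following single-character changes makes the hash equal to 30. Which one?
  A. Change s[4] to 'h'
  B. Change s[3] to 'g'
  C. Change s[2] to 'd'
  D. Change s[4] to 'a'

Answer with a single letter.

Answer: A

Derivation:
Option A: s[4]='j'->'h', delta=(8-10)*7^0 mod 127 = 125, hash=32+125 mod 127 = 30 <-- target
Option B: s[3]='f'->'g', delta=(7-6)*7^1 mod 127 = 7, hash=32+7 mod 127 = 39
Option C: s[2]='h'->'d', delta=(4-8)*7^2 mod 127 = 58, hash=32+58 mod 127 = 90
Option D: s[4]='j'->'a', delta=(1-10)*7^0 mod 127 = 118, hash=32+118 mod 127 = 23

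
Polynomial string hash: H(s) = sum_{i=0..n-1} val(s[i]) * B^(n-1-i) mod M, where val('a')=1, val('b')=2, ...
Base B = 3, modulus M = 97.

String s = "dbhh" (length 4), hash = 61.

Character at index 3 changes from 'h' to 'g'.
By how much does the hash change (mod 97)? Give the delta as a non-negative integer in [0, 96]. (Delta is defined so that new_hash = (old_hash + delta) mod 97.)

Delta formula: (val(new) - val(old)) * B^(n-1-k) mod M
  val('g') - val('h') = 7 - 8 = -1
  B^(n-1-k) = 3^0 mod 97 = 1
  Delta = -1 * 1 mod 97 = 96

Answer: 96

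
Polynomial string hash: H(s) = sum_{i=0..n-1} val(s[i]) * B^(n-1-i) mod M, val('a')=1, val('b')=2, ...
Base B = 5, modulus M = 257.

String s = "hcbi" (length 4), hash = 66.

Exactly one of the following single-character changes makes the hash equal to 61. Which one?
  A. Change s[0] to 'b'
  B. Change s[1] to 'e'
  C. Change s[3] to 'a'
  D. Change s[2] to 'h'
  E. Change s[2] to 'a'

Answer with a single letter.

Option A: s[0]='h'->'b', delta=(2-8)*5^3 mod 257 = 21, hash=66+21 mod 257 = 87
Option B: s[1]='c'->'e', delta=(5-3)*5^2 mod 257 = 50, hash=66+50 mod 257 = 116
Option C: s[3]='i'->'a', delta=(1-9)*5^0 mod 257 = 249, hash=66+249 mod 257 = 58
Option D: s[2]='b'->'h', delta=(8-2)*5^1 mod 257 = 30, hash=66+30 mod 257 = 96
Option E: s[2]='b'->'a', delta=(1-2)*5^1 mod 257 = 252, hash=66+252 mod 257 = 61 <-- target

Answer: E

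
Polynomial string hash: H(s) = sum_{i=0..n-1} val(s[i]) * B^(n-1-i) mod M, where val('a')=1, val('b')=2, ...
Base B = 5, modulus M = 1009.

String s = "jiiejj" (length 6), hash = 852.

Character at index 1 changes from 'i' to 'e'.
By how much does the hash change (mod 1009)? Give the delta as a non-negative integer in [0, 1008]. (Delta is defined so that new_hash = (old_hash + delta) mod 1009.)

Answer: 527

Derivation:
Delta formula: (val(new) - val(old)) * B^(n-1-k) mod M
  val('e') - val('i') = 5 - 9 = -4
  B^(n-1-k) = 5^4 mod 1009 = 625
  Delta = -4 * 625 mod 1009 = 527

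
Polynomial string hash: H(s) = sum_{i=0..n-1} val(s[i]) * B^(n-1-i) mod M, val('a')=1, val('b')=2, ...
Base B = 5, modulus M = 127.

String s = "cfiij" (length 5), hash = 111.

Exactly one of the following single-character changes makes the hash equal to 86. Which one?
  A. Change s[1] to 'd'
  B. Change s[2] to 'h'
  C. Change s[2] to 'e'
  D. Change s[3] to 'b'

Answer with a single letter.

Answer: B

Derivation:
Option A: s[1]='f'->'d', delta=(4-6)*5^3 mod 127 = 4, hash=111+4 mod 127 = 115
Option B: s[2]='i'->'h', delta=(8-9)*5^2 mod 127 = 102, hash=111+102 mod 127 = 86 <-- target
Option C: s[2]='i'->'e', delta=(5-9)*5^2 mod 127 = 27, hash=111+27 mod 127 = 11
Option D: s[3]='i'->'b', delta=(2-9)*5^1 mod 127 = 92, hash=111+92 mod 127 = 76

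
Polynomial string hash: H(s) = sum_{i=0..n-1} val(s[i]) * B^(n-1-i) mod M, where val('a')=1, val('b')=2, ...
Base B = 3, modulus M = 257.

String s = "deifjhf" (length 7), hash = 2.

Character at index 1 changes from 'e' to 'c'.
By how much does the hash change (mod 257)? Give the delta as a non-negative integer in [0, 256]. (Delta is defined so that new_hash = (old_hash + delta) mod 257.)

Delta formula: (val(new) - val(old)) * B^(n-1-k) mod M
  val('c') - val('e') = 3 - 5 = -2
  B^(n-1-k) = 3^5 mod 257 = 243
  Delta = -2 * 243 mod 257 = 28

Answer: 28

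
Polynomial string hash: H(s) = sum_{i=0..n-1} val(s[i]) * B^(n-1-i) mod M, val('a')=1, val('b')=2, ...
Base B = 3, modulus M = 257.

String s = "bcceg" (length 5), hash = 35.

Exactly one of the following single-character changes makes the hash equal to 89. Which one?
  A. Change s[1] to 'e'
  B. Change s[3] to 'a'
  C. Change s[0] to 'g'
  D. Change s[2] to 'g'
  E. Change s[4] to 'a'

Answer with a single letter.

Option A: s[1]='c'->'e', delta=(5-3)*3^3 mod 257 = 54, hash=35+54 mod 257 = 89 <-- target
Option B: s[3]='e'->'a', delta=(1-5)*3^1 mod 257 = 245, hash=35+245 mod 257 = 23
Option C: s[0]='b'->'g', delta=(7-2)*3^4 mod 257 = 148, hash=35+148 mod 257 = 183
Option D: s[2]='c'->'g', delta=(7-3)*3^2 mod 257 = 36, hash=35+36 mod 257 = 71
Option E: s[4]='g'->'a', delta=(1-7)*3^0 mod 257 = 251, hash=35+251 mod 257 = 29

Answer: A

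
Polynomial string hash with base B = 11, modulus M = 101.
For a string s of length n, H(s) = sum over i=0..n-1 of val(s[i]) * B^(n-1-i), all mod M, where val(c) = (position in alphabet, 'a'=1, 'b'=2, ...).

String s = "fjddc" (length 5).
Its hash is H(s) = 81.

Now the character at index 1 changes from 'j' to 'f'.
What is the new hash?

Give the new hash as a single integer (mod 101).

val('j') = 10, val('f') = 6
Position k = 1, exponent = n-1-k = 3
B^3 mod M = 11^3 mod 101 = 18
Delta = (6 - 10) * 18 mod 101 = 29
New hash = (81 + 29) mod 101 = 9

Answer: 9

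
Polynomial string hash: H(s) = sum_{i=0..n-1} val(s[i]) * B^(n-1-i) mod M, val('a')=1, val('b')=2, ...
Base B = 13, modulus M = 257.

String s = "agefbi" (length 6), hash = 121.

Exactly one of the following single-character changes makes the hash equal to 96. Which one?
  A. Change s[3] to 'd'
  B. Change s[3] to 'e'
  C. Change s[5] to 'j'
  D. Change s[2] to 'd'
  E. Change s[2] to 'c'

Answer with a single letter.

Answer: E

Derivation:
Option A: s[3]='f'->'d', delta=(4-6)*13^2 mod 257 = 176, hash=121+176 mod 257 = 40
Option B: s[3]='f'->'e', delta=(5-6)*13^2 mod 257 = 88, hash=121+88 mod 257 = 209
Option C: s[5]='i'->'j', delta=(10-9)*13^0 mod 257 = 1, hash=121+1 mod 257 = 122
Option D: s[2]='e'->'d', delta=(4-5)*13^3 mod 257 = 116, hash=121+116 mod 257 = 237
Option E: s[2]='e'->'c', delta=(3-5)*13^3 mod 257 = 232, hash=121+232 mod 257 = 96 <-- target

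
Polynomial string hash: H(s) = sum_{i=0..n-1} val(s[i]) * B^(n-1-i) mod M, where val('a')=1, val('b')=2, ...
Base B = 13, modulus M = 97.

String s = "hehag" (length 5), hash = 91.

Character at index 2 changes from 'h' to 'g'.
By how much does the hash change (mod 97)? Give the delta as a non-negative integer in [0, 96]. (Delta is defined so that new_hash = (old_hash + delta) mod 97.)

Answer: 25

Derivation:
Delta formula: (val(new) - val(old)) * B^(n-1-k) mod M
  val('g') - val('h') = 7 - 8 = -1
  B^(n-1-k) = 13^2 mod 97 = 72
  Delta = -1 * 72 mod 97 = 25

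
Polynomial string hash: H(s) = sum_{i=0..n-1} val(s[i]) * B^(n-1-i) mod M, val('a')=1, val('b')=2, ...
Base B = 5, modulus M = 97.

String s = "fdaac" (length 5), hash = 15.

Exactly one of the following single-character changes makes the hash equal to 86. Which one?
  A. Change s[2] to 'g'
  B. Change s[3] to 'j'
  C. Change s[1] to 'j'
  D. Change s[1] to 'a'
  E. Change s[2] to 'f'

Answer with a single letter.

Answer: C

Derivation:
Option A: s[2]='a'->'g', delta=(7-1)*5^2 mod 97 = 53, hash=15+53 mod 97 = 68
Option B: s[3]='a'->'j', delta=(10-1)*5^1 mod 97 = 45, hash=15+45 mod 97 = 60
Option C: s[1]='d'->'j', delta=(10-4)*5^3 mod 97 = 71, hash=15+71 mod 97 = 86 <-- target
Option D: s[1]='d'->'a', delta=(1-4)*5^3 mod 97 = 13, hash=15+13 mod 97 = 28
Option E: s[2]='a'->'f', delta=(6-1)*5^2 mod 97 = 28, hash=15+28 mod 97 = 43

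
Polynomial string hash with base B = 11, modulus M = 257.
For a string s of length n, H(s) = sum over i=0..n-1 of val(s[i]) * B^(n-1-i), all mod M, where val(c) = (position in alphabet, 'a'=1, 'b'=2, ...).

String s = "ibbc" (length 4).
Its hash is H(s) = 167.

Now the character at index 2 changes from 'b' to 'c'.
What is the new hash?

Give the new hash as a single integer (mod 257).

Answer: 178

Derivation:
val('b') = 2, val('c') = 3
Position k = 2, exponent = n-1-k = 1
B^1 mod M = 11^1 mod 257 = 11
Delta = (3 - 2) * 11 mod 257 = 11
New hash = (167 + 11) mod 257 = 178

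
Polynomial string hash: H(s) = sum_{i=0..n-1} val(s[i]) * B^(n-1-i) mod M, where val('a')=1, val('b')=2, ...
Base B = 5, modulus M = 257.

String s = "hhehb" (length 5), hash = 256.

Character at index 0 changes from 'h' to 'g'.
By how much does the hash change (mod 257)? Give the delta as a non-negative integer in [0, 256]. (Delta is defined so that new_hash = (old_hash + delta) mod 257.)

Answer: 146

Derivation:
Delta formula: (val(new) - val(old)) * B^(n-1-k) mod M
  val('g') - val('h') = 7 - 8 = -1
  B^(n-1-k) = 5^4 mod 257 = 111
  Delta = -1 * 111 mod 257 = 146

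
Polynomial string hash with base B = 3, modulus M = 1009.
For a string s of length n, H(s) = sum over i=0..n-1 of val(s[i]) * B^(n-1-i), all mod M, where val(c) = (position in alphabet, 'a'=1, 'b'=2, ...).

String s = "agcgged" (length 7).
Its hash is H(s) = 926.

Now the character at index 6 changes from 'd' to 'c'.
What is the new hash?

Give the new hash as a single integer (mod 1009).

Answer: 925

Derivation:
val('d') = 4, val('c') = 3
Position k = 6, exponent = n-1-k = 0
B^0 mod M = 3^0 mod 1009 = 1
Delta = (3 - 4) * 1 mod 1009 = 1008
New hash = (926 + 1008) mod 1009 = 925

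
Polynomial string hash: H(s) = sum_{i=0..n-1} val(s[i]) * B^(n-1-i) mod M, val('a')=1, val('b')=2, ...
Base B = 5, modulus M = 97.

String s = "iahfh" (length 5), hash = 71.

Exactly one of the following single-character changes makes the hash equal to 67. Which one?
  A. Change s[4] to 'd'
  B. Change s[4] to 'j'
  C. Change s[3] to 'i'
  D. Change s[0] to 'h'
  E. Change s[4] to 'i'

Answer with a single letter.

Answer: A

Derivation:
Option A: s[4]='h'->'d', delta=(4-8)*5^0 mod 97 = 93, hash=71+93 mod 97 = 67 <-- target
Option B: s[4]='h'->'j', delta=(10-8)*5^0 mod 97 = 2, hash=71+2 mod 97 = 73
Option C: s[3]='f'->'i', delta=(9-6)*5^1 mod 97 = 15, hash=71+15 mod 97 = 86
Option D: s[0]='i'->'h', delta=(8-9)*5^4 mod 97 = 54, hash=71+54 mod 97 = 28
Option E: s[4]='h'->'i', delta=(9-8)*5^0 mod 97 = 1, hash=71+1 mod 97 = 72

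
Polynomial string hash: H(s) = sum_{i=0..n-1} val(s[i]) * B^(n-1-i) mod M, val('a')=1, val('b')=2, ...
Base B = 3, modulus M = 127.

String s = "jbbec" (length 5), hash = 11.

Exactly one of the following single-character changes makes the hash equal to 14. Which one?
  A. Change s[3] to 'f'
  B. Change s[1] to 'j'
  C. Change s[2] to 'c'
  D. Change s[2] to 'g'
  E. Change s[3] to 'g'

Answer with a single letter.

Option A: s[3]='e'->'f', delta=(6-5)*3^1 mod 127 = 3, hash=11+3 mod 127 = 14 <-- target
Option B: s[1]='b'->'j', delta=(10-2)*3^3 mod 127 = 89, hash=11+89 mod 127 = 100
Option C: s[2]='b'->'c', delta=(3-2)*3^2 mod 127 = 9, hash=11+9 mod 127 = 20
Option D: s[2]='b'->'g', delta=(7-2)*3^2 mod 127 = 45, hash=11+45 mod 127 = 56
Option E: s[3]='e'->'g', delta=(7-5)*3^1 mod 127 = 6, hash=11+6 mod 127 = 17

Answer: A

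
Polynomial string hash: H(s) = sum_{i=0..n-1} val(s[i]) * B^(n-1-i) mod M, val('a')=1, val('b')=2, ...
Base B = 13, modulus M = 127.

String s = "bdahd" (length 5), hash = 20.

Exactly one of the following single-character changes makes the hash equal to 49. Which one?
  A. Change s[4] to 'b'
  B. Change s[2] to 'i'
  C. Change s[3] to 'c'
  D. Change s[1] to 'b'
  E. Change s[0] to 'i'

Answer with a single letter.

Option A: s[4]='d'->'b', delta=(2-4)*13^0 mod 127 = 125, hash=20+125 mod 127 = 18
Option B: s[2]='a'->'i', delta=(9-1)*13^2 mod 127 = 82, hash=20+82 mod 127 = 102
Option C: s[3]='h'->'c', delta=(3-8)*13^1 mod 127 = 62, hash=20+62 mod 127 = 82
Option D: s[1]='d'->'b', delta=(2-4)*13^3 mod 127 = 51, hash=20+51 mod 127 = 71
Option E: s[0]='b'->'i', delta=(9-2)*13^4 mod 127 = 29, hash=20+29 mod 127 = 49 <-- target

Answer: E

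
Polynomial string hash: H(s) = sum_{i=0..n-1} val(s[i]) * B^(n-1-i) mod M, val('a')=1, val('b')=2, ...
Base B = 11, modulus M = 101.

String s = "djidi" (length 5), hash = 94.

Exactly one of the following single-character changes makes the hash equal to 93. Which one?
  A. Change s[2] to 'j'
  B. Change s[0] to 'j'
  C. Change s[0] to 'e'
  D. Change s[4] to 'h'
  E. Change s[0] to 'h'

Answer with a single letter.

Answer: D

Derivation:
Option A: s[2]='i'->'j', delta=(10-9)*11^2 mod 101 = 20, hash=94+20 mod 101 = 13
Option B: s[0]='d'->'j', delta=(10-4)*11^4 mod 101 = 77, hash=94+77 mod 101 = 70
Option C: s[0]='d'->'e', delta=(5-4)*11^4 mod 101 = 97, hash=94+97 mod 101 = 90
Option D: s[4]='i'->'h', delta=(8-9)*11^0 mod 101 = 100, hash=94+100 mod 101 = 93 <-- target
Option E: s[0]='d'->'h', delta=(8-4)*11^4 mod 101 = 85, hash=94+85 mod 101 = 78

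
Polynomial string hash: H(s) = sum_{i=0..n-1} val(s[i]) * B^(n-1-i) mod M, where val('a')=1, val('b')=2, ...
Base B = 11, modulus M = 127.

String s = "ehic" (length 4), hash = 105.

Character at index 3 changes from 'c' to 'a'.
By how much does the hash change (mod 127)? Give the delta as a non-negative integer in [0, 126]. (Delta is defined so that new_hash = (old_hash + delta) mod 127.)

Delta formula: (val(new) - val(old)) * B^(n-1-k) mod M
  val('a') - val('c') = 1 - 3 = -2
  B^(n-1-k) = 11^0 mod 127 = 1
  Delta = -2 * 1 mod 127 = 125

Answer: 125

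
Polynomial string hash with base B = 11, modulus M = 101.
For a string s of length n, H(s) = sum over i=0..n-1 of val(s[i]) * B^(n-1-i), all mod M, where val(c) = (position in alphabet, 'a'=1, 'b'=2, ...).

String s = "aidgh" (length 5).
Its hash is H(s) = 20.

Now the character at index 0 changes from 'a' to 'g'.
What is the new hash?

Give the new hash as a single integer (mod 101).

val('a') = 1, val('g') = 7
Position k = 0, exponent = n-1-k = 4
B^4 mod M = 11^4 mod 101 = 97
Delta = (7 - 1) * 97 mod 101 = 77
New hash = (20 + 77) mod 101 = 97

Answer: 97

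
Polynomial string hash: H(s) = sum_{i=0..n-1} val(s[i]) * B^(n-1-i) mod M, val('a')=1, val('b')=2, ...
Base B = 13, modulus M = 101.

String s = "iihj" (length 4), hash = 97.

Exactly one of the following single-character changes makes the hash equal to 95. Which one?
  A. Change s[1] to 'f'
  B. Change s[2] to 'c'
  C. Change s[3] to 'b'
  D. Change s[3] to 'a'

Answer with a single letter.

Answer: A

Derivation:
Option A: s[1]='i'->'f', delta=(6-9)*13^2 mod 101 = 99, hash=97+99 mod 101 = 95 <-- target
Option B: s[2]='h'->'c', delta=(3-8)*13^1 mod 101 = 36, hash=97+36 mod 101 = 32
Option C: s[3]='j'->'b', delta=(2-10)*13^0 mod 101 = 93, hash=97+93 mod 101 = 89
Option D: s[3]='j'->'a', delta=(1-10)*13^0 mod 101 = 92, hash=97+92 mod 101 = 88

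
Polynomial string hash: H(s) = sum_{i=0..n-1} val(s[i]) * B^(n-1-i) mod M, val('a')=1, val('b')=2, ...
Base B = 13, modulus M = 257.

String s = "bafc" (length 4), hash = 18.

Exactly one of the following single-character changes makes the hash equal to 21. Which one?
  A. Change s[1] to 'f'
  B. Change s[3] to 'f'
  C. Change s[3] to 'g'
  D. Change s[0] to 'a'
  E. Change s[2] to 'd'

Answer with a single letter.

Answer: B

Derivation:
Option A: s[1]='a'->'f', delta=(6-1)*13^2 mod 257 = 74, hash=18+74 mod 257 = 92
Option B: s[3]='c'->'f', delta=(6-3)*13^0 mod 257 = 3, hash=18+3 mod 257 = 21 <-- target
Option C: s[3]='c'->'g', delta=(7-3)*13^0 mod 257 = 4, hash=18+4 mod 257 = 22
Option D: s[0]='b'->'a', delta=(1-2)*13^3 mod 257 = 116, hash=18+116 mod 257 = 134
Option E: s[2]='f'->'d', delta=(4-6)*13^1 mod 257 = 231, hash=18+231 mod 257 = 249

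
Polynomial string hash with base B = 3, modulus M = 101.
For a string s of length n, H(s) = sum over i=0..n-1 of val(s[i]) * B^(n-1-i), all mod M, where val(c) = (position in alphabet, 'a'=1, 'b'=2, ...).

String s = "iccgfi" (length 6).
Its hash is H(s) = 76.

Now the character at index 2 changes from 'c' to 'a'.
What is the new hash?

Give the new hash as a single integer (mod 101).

Answer: 22

Derivation:
val('c') = 3, val('a') = 1
Position k = 2, exponent = n-1-k = 3
B^3 mod M = 3^3 mod 101 = 27
Delta = (1 - 3) * 27 mod 101 = 47
New hash = (76 + 47) mod 101 = 22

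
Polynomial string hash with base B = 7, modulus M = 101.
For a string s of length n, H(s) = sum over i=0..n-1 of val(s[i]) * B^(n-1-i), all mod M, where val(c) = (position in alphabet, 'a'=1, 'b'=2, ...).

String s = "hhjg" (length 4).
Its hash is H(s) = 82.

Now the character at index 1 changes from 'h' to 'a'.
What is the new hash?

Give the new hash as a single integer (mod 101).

val('h') = 8, val('a') = 1
Position k = 1, exponent = n-1-k = 2
B^2 mod M = 7^2 mod 101 = 49
Delta = (1 - 8) * 49 mod 101 = 61
New hash = (82 + 61) mod 101 = 42

Answer: 42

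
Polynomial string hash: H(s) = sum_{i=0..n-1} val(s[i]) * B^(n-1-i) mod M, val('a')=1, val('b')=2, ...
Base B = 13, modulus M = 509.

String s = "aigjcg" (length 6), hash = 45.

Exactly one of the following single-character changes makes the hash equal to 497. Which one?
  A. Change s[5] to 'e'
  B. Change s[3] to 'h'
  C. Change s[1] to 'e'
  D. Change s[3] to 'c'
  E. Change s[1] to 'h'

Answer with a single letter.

Option A: s[5]='g'->'e', delta=(5-7)*13^0 mod 509 = 507, hash=45+507 mod 509 = 43
Option B: s[3]='j'->'h', delta=(8-10)*13^2 mod 509 = 171, hash=45+171 mod 509 = 216
Option C: s[1]='i'->'e', delta=(5-9)*13^4 mod 509 = 281, hash=45+281 mod 509 = 326
Option D: s[3]='j'->'c', delta=(3-10)*13^2 mod 509 = 344, hash=45+344 mod 509 = 389
Option E: s[1]='i'->'h', delta=(8-9)*13^4 mod 509 = 452, hash=45+452 mod 509 = 497 <-- target

Answer: E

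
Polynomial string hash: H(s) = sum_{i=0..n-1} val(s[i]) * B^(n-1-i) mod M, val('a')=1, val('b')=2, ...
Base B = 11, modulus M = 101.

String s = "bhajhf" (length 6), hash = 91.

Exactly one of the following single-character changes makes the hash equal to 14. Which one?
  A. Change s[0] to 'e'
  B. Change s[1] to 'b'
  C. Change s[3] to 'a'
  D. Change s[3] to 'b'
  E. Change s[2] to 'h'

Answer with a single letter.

Option A: s[0]='b'->'e', delta=(5-2)*11^5 mod 101 = 70, hash=91+70 mod 101 = 60
Option B: s[1]='h'->'b', delta=(2-8)*11^4 mod 101 = 24, hash=91+24 mod 101 = 14 <-- target
Option C: s[3]='j'->'a', delta=(1-10)*11^2 mod 101 = 22, hash=91+22 mod 101 = 12
Option D: s[3]='j'->'b', delta=(2-10)*11^2 mod 101 = 42, hash=91+42 mod 101 = 32
Option E: s[2]='a'->'h', delta=(8-1)*11^3 mod 101 = 25, hash=91+25 mod 101 = 15

Answer: B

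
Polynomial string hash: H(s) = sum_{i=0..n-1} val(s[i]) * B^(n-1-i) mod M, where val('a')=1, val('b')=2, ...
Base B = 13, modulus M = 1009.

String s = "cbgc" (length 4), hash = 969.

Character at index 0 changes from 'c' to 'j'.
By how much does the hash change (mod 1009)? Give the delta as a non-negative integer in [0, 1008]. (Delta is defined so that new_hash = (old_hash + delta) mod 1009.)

Answer: 244

Derivation:
Delta formula: (val(new) - val(old)) * B^(n-1-k) mod M
  val('j') - val('c') = 10 - 3 = 7
  B^(n-1-k) = 13^3 mod 1009 = 179
  Delta = 7 * 179 mod 1009 = 244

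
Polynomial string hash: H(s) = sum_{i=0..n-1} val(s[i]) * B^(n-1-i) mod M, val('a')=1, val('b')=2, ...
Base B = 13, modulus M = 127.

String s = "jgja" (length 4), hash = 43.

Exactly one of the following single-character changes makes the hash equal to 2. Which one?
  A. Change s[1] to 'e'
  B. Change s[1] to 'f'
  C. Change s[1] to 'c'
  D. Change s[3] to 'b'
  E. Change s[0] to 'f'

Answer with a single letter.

Option A: s[1]='g'->'e', delta=(5-7)*13^2 mod 127 = 43, hash=43+43 mod 127 = 86
Option B: s[1]='g'->'f', delta=(6-7)*13^2 mod 127 = 85, hash=43+85 mod 127 = 1
Option C: s[1]='g'->'c', delta=(3-7)*13^2 mod 127 = 86, hash=43+86 mod 127 = 2 <-- target
Option D: s[3]='a'->'b', delta=(2-1)*13^0 mod 127 = 1, hash=43+1 mod 127 = 44
Option E: s[0]='j'->'f', delta=(6-10)*13^3 mod 127 = 102, hash=43+102 mod 127 = 18

Answer: C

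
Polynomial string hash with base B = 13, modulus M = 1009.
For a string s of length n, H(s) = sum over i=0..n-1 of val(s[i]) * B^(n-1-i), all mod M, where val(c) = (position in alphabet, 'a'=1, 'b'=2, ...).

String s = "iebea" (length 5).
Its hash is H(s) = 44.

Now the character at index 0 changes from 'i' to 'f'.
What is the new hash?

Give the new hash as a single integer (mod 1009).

val('i') = 9, val('f') = 6
Position k = 0, exponent = n-1-k = 4
B^4 mod M = 13^4 mod 1009 = 309
Delta = (6 - 9) * 309 mod 1009 = 82
New hash = (44 + 82) mod 1009 = 126

Answer: 126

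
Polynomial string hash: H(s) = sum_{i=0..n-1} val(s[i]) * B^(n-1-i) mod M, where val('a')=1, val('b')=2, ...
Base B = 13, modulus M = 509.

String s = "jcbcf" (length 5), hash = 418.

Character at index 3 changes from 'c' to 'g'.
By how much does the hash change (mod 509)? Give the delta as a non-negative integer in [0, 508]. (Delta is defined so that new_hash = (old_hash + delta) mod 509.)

Answer: 52

Derivation:
Delta formula: (val(new) - val(old)) * B^(n-1-k) mod M
  val('g') - val('c') = 7 - 3 = 4
  B^(n-1-k) = 13^1 mod 509 = 13
  Delta = 4 * 13 mod 509 = 52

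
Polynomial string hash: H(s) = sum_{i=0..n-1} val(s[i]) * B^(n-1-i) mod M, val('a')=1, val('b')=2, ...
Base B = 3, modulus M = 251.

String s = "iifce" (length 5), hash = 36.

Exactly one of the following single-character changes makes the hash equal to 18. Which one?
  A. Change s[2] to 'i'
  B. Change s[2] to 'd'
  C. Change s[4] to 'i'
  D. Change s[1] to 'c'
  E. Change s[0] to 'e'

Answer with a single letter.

Option A: s[2]='f'->'i', delta=(9-6)*3^2 mod 251 = 27, hash=36+27 mod 251 = 63
Option B: s[2]='f'->'d', delta=(4-6)*3^2 mod 251 = 233, hash=36+233 mod 251 = 18 <-- target
Option C: s[4]='e'->'i', delta=(9-5)*3^0 mod 251 = 4, hash=36+4 mod 251 = 40
Option D: s[1]='i'->'c', delta=(3-9)*3^3 mod 251 = 89, hash=36+89 mod 251 = 125
Option E: s[0]='i'->'e', delta=(5-9)*3^4 mod 251 = 178, hash=36+178 mod 251 = 214

Answer: B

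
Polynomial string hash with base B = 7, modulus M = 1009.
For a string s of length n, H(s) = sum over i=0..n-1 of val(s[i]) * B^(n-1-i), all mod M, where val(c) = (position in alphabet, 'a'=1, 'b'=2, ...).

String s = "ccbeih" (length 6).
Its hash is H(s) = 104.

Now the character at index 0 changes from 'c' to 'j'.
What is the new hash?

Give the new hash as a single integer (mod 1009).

val('c') = 3, val('j') = 10
Position k = 0, exponent = n-1-k = 5
B^5 mod M = 7^5 mod 1009 = 663
Delta = (10 - 3) * 663 mod 1009 = 605
New hash = (104 + 605) mod 1009 = 709

Answer: 709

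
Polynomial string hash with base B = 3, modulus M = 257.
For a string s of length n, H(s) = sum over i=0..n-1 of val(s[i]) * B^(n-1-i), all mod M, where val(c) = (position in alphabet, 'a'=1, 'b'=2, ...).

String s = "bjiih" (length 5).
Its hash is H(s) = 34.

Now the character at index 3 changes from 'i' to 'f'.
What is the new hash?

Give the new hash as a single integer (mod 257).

val('i') = 9, val('f') = 6
Position k = 3, exponent = n-1-k = 1
B^1 mod M = 3^1 mod 257 = 3
Delta = (6 - 9) * 3 mod 257 = 248
New hash = (34 + 248) mod 257 = 25

Answer: 25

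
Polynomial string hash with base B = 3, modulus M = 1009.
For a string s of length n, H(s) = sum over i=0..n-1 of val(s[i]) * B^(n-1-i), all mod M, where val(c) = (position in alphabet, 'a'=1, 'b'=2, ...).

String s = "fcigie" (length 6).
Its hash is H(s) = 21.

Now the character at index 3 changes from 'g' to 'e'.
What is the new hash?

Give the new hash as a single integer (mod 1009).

val('g') = 7, val('e') = 5
Position k = 3, exponent = n-1-k = 2
B^2 mod M = 3^2 mod 1009 = 9
Delta = (5 - 7) * 9 mod 1009 = 991
New hash = (21 + 991) mod 1009 = 3

Answer: 3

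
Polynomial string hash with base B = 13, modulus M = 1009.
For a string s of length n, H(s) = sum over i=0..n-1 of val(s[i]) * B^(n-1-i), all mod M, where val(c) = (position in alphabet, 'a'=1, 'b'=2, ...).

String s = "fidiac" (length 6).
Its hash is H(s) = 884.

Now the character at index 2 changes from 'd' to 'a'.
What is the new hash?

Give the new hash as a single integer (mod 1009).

Answer: 347

Derivation:
val('d') = 4, val('a') = 1
Position k = 2, exponent = n-1-k = 3
B^3 mod M = 13^3 mod 1009 = 179
Delta = (1 - 4) * 179 mod 1009 = 472
New hash = (884 + 472) mod 1009 = 347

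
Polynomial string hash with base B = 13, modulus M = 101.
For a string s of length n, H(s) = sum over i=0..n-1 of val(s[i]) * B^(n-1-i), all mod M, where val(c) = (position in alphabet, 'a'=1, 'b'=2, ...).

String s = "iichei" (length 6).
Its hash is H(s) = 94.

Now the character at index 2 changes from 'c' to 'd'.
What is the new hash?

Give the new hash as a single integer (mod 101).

val('c') = 3, val('d') = 4
Position k = 2, exponent = n-1-k = 3
B^3 mod M = 13^3 mod 101 = 76
Delta = (4 - 3) * 76 mod 101 = 76
New hash = (94 + 76) mod 101 = 69

Answer: 69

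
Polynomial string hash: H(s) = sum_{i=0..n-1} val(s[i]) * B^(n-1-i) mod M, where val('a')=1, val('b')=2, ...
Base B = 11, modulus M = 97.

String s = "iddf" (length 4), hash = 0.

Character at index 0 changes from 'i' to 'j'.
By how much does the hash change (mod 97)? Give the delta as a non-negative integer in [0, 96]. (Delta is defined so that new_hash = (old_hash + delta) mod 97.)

Delta formula: (val(new) - val(old)) * B^(n-1-k) mod M
  val('j') - val('i') = 10 - 9 = 1
  B^(n-1-k) = 11^3 mod 97 = 70
  Delta = 1 * 70 mod 97 = 70

Answer: 70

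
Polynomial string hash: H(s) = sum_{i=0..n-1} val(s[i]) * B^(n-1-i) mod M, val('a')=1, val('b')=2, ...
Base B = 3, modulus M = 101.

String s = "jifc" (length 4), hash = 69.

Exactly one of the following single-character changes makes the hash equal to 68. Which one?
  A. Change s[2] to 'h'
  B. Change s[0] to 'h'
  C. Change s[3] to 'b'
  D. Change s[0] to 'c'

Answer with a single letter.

Answer: C

Derivation:
Option A: s[2]='f'->'h', delta=(8-6)*3^1 mod 101 = 6, hash=69+6 mod 101 = 75
Option B: s[0]='j'->'h', delta=(8-10)*3^3 mod 101 = 47, hash=69+47 mod 101 = 15
Option C: s[3]='c'->'b', delta=(2-3)*3^0 mod 101 = 100, hash=69+100 mod 101 = 68 <-- target
Option D: s[0]='j'->'c', delta=(3-10)*3^3 mod 101 = 13, hash=69+13 mod 101 = 82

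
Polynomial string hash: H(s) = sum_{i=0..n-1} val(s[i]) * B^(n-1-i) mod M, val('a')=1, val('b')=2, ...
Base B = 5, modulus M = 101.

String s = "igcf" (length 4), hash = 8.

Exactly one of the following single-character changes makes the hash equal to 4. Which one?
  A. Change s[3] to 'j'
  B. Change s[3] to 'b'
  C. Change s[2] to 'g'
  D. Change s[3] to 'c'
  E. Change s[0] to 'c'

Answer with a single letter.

Answer: B

Derivation:
Option A: s[3]='f'->'j', delta=(10-6)*5^0 mod 101 = 4, hash=8+4 mod 101 = 12
Option B: s[3]='f'->'b', delta=(2-6)*5^0 mod 101 = 97, hash=8+97 mod 101 = 4 <-- target
Option C: s[2]='c'->'g', delta=(7-3)*5^1 mod 101 = 20, hash=8+20 mod 101 = 28
Option D: s[3]='f'->'c', delta=(3-6)*5^0 mod 101 = 98, hash=8+98 mod 101 = 5
Option E: s[0]='i'->'c', delta=(3-9)*5^3 mod 101 = 58, hash=8+58 mod 101 = 66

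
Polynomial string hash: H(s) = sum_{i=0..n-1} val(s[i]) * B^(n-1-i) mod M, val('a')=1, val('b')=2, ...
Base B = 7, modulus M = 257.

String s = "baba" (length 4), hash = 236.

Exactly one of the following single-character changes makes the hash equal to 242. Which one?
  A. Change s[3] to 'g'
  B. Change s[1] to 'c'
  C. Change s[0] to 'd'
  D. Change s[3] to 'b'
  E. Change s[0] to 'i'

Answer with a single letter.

Answer: A

Derivation:
Option A: s[3]='a'->'g', delta=(7-1)*7^0 mod 257 = 6, hash=236+6 mod 257 = 242 <-- target
Option B: s[1]='a'->'c', delta=(3-1)*7^2 mod 257 = 98, hash=236+98 mod 257 = 77
Option C: s[0]='b'->'d', delta=(4-2)*7^3 mod 257 = 172, hash=236+172 mod 257 = 151
Option D: s[3]='a'->'b', delta=(2-1)*7^0 mod 257 = 1, hash=236+1 mod 257 = 237
Option E: s[0]='b'->'i', delta=(9-2)*7^3 mod 257 = 88, hash=236+88 mod 257 = 67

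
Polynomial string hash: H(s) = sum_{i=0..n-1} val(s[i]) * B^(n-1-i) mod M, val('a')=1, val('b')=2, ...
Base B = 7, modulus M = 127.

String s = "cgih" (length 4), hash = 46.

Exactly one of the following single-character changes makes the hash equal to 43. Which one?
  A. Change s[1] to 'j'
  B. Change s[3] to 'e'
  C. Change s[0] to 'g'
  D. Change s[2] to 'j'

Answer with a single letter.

Answer: B

Derivation:
Option A: s[1]='g'->'j', delta=(10-7)*7^2 mod 127 = 20, hash=46+20 mod 127 = 66
Option B: s[3]='h'->'e', delta=(5-8)*7^0 mod 127 = 124, hash=46+124 mod 127 = 43 <-- target
Option C: s[0]='c'->'g', delta=(7-3)*7^3 mod 127 = 102, hash=46+102 mod 127 = 21
Option D: s[2]='i'->'j', delta=(10-9)*7^1 mod 127 = 7, hash=46+7 mod 127 = 53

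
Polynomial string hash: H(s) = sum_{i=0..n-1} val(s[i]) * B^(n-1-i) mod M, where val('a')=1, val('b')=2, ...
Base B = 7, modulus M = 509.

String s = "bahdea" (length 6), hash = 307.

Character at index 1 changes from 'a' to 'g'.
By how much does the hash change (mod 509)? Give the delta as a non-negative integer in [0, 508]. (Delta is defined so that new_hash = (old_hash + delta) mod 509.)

Answer: 154

Derivation:
Delta formula: (val(new) - val(old)) * B^(n-1-k) mod M
  val('g') - val('a') = 7 - 1 = 6
  B^(n-1-k) = 7^4 mod 509 = 365
  Delta = 6 * 365 mod 509 = 154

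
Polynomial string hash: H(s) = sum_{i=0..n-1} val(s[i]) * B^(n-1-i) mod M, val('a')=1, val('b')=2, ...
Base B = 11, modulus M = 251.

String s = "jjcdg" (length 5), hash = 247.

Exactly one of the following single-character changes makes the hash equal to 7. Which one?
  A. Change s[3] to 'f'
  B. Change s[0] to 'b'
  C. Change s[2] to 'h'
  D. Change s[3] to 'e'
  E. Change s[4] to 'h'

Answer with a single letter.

Option A: s[3]='d'->'f', delta=(6-4)*11^1 mod 251 = 22, hash=247+22 mod 251 = 18
Option B: s[0]='j'->'b', delta=(2-10)*11^4 mod 251 = 89, hash=247+89 mod 251 = 85
Option C: s[2]='c'->'h', delta=(8-3)*11^2 mod 251 = 103, hash=247+103 mod 251 = 99
Option D: s[3]='d'->'e', delta=(5-4)*11^1 mod 251 = 11, hash=247+11 mod 251 = 7 <-- target
Option E: s[4]='g'->'h', delta=(8-7)*11^0 mod 251 = 1, hash=247+1 mod 251 = 248

Answer: D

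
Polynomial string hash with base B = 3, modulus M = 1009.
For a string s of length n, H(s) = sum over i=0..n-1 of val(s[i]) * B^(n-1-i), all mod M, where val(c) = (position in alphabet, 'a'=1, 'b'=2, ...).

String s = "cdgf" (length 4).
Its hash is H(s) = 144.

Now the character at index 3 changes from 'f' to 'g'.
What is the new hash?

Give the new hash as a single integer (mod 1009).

val('f') = 6, val('g') = 7
Position k = 3, exponent = n-1-k = 0
B^0 mod M = 3^0 mod 1009 = 1
Delta = (7 - 6) * 1 mod 1009 = 1
New hash = (144 + 1) mod 1009 = 145

Answer: 145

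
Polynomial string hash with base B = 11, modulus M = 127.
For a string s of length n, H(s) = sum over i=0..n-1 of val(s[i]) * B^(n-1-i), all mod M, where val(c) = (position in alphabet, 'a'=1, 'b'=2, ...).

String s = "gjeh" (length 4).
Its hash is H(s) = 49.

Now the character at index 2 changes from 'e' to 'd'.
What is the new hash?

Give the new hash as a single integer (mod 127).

val('e') = 5, val('d') = 4
Position k = 2, exponent = n-1-k = 1
B^1 mod M = 11^1 mod 127 = 11
Delta = (4 - 5) * 11 mod 127 = 116
New hash = (49 + 116) mod 127 = 38

Answer: 38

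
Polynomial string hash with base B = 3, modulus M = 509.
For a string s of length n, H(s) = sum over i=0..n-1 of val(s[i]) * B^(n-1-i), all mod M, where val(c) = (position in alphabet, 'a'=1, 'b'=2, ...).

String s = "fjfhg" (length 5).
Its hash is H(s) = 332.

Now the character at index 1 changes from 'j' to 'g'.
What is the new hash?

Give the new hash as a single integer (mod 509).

val('j') = 10, val('g') = 7
Position k = 1, exponent = n-1-k = 3
B^3 mod M = 3^3 mod 509 = 27
Delta = (7 - 10) * 27 mod 509 = 428
New hash = (332 + 428) mod 509 = 251

Answer: 251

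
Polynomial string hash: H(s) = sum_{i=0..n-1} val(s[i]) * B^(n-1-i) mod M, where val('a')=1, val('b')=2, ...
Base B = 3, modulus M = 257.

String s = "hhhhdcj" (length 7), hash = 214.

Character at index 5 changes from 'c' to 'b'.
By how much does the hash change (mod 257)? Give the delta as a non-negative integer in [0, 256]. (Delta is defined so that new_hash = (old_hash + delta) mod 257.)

Delta formula: (val(new) - val(old)) * B^(n-1-k) mod M
  val('b') - val('c') = 2 - 3 = -1
  B^(n-1-k) = 3^1 mod 257 = 3
  Delta = -1 * 3 mod 257 = 254

Answer: 254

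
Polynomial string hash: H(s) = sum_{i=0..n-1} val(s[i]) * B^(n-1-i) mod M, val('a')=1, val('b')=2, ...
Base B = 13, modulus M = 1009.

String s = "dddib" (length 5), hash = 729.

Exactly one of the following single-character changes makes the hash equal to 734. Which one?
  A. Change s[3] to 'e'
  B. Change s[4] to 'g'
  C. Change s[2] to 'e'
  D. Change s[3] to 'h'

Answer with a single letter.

Option A: s[3]='i'->'e', delta=(5-9)*13^1 mod 1009 = 957, hash=729+957 mod 1009 = 677
Option B: s[4]='b'->'g', delta=(7-2)*13^0 mod 1009 = 5, hash=729+5 mod 1009 = 734 <-- target
Option C: s[2]='d'->'e', delta=(5-4)*13^2 mod 1009 = 169, hash=729+169 mod 1009 = 898
Option D: s[3]='i'->'h', delta=(8-9)*13^1 mod 1009 = 996, hash=729+996 mod 1009 = 716

Answer: B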